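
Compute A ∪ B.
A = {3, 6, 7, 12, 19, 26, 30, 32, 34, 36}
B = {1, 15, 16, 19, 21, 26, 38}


Set A = {3, 6, 7, 12, 19, 26, 30, 32, 34, 36}
Set B = {1, 15, 16, 19, 21, 26, 38}
A ∪ B includes all elements in either set.
Elements from A: {3, 6, 7, 12, 19, 26, 30, 32, 34, 36}
Elements from B not already included: {1, 15, 16, 21, 38}
A ∪ B = {1, 3, 6, 7, 12, 15, 16, 19, 21, 26, 30, 32, 34, 36, 38}

{1, 3, 6, 7, 12, 15, 16, 19, 21, 26, 30, 32, 34, 36, 38}


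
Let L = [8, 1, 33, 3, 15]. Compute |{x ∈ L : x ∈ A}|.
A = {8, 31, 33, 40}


Set A = {8, 31, 33, 40}
Candidates: [8, 1, 33, 3, 15]
Check each candidate:
8 ∈ A, 1 ∉ A, 33 ∈ A, 3 ∉ A, 15 ∉ A
Count of candidates in A: 2

2


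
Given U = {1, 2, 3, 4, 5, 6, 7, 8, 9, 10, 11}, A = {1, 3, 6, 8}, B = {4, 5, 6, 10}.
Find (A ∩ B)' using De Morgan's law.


U = {1, 2, 3, 4, 5, 6, 7, 8, 9, 10, 11}
A = {1, 3, 6, 8}, B = {4, 5, 6, 10}
A ∩ B = {6}
(A ∩ B)' = U \ (A ∩ B) = {1, 2, 3, 4, 5, 7, 8, 9, 10, 11}
Verification via A' ∪ B': A' = {2, 4, 5, 7, 9, 10, 11}, B' = {1, 2, 3, 7, 8, 9, 11}
A' ∪ B' = {1, 2, 3, 4, 5, 7, 8, 9, 10, 11} ✓

{1, 2, 3, 4, 5, 7, 8, 9, 10, 11}


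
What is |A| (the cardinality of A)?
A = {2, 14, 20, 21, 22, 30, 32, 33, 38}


Set A = {2, 14, 20, 21, 22, 30, 32, 33, 38}
Listing elements: 2, 14, 20, 21, 22, 30, 32, 33, 38
Counting: 9 elements
|A| = 9

9


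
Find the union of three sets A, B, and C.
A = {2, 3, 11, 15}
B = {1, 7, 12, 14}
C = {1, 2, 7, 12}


Set A = {2, 3, 11, 15}
Set B = {1, 7, 12, 14}
Set C = {1, 2, 7, 12}
First, A ∪ B = {1, 2, 3, 7, 11, 12, 14, 15}
Then, (A ∪ B) ∪ C = {1, 2, 3, 7, 11, 12, 14, 15}

{1, 2, 3, 7, 11, 12, 14, 15}


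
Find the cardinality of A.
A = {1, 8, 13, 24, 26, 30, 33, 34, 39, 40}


Set A = {1, 8, 13, 24, 26, 30, 33, 34, 39, 40}
Listing elements: 1, 8, 13, 24, 26, 30, 33, 34, 39, 40
Counting: 10 elements
|A| = 10

10


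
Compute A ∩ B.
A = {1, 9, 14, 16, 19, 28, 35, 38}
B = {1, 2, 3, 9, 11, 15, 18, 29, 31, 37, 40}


Set A = {1, 9, 14, 16, 19, 28, 35, 38}
Set B = {1, 2, 3, 9, 11, 15, 18, 29, 31, 37, 40}
A ∩ B includes only elements in both sets.
Check each element of A against B:
1 ✓, 9 ✓, 14 ✗, 16 ✗, 19 ✗, 28 ✗, 35 ✗, 38 ✗
A ∩ B = {1, 9}

{1, 9}


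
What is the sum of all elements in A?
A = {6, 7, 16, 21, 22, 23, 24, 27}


Set A = {6, 7, 16, 21, 22, 23, 24, 27}
Sum = 6 + 7 + 16 + 21 + 22 + 23 + 24 + 27 = 146

146


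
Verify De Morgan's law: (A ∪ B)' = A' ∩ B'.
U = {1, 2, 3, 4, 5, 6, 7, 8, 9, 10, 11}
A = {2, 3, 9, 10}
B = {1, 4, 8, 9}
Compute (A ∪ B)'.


U = {1, 2, 3, 4, 5, 6, 7, 8, 9, 10, 11}
A = {2, 3, 9, 10}, B = {1, 4, 8, 9}
A ∪ B = {1, 2, 3, 4, 8, 9, 10}
(A ∪ B)' = U \ (A ∪ B) = {5, 6, 7, 11}
Verification via A' ∩ B': A' = {1, 4, 5, 6, 7, 8, 11}, B' = {2, 3, 5, 6, 7, 10, 11}
A' ∩ B' = {5, 6, 7, 11} ✓

{5, 6, 7, 11}


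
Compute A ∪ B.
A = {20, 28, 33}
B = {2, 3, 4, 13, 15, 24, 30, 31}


Set A = {20, 28, 33}
Set B = {2, 3, 4, 13, 15, 24, 30, 31}
A ∪ B includes all elements in either set.
Elements from A: {20, 28, 33}
Elements from B not already included: {2, 3, 4, 13, 15, 24, 30, 31}
A ∪ B = {2, 3, 4, 13, 15, 20, 24, 28, 30, 31, 33}

{2, 3, 4, 13, 15, 20, 24, 28, 30, 31, 33}


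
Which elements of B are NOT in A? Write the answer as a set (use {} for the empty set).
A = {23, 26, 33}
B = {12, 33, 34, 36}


Set A = {23, 26, 33}
Set B = {12, 33, 34, 36}
Check each element of B against A:
12 ∉ A (include), 33 ∈ A, 34 ∉ A (include), 36 ∉ A (include)
Elements of B not in A: {12, 34, 36}

{12, 34, 36}


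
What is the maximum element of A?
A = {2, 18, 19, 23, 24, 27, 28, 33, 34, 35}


Set A = {2, 18, 19, 23, 24, 27, 28, 33, 34, 35}
Elements in ascending order: 2, 18, 19, 23, 24, 27, 28, 33, 34, 35
The largest element is 35.

35


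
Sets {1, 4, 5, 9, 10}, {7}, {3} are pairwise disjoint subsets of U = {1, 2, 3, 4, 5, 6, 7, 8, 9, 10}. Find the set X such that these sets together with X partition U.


U = {1, 2, 3, 4, 5, 6, 7, 8, 9, 10}
Shown blocks: {1, 4, 5, 9, 10}, {7}, {3}
A partition's blocks are pairwise disjoint and cover U, so the missing block = U \ (union of shown blocks).
Union of shown blocks: {1, 3, 4, 5, 7, 9, 10}
Missing block = U \ (union) = {2, 6, 8}

{2, 6, 8}


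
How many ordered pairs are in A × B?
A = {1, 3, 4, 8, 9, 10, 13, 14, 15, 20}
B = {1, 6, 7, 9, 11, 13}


Set A = {1, 3, 4, 8, 9, 10, 13, 14, 15, 20} has 10 elements.
Set B = {1, 6, 7, 9, 11, 13} has 6 elements.
|A × B| = |A| × |B| = 10 × 6 = 60

60


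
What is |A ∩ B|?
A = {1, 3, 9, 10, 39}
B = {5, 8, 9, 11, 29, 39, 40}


Set A = {1, 3, 9, 10, 39}
Set B = {5, 8, 9, 11, 29, 39, 40}
A ∩ B = {9, 39}
|A ∩ B| = 2

2


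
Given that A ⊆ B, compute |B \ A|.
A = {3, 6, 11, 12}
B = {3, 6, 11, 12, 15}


Set A = {3, 6, 11, 12}, |A| = 4
Set B = {3, 6, 11, 12, 15}, |B| = 5
Since A ⊆ B: B \ A = {15}
|B| - |A| = 5 - 4 = 1

1


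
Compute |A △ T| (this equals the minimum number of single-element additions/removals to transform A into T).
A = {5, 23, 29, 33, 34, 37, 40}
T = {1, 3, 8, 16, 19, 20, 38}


Set A = {5, 23, 29, 33, 34, 37, 40}
Set T = {1, 3, 8, 16, 19, 20, 38}
Elements to remove from A (in A, not in T): {5, 23, 29, 33, 34, 37, 40} → 7 removals
Elements to add to A (in T, not in A): {1, 3, 8, 16, 19, 20, 38} → 7 additions
Total edits = 7 + 7 = 14

14


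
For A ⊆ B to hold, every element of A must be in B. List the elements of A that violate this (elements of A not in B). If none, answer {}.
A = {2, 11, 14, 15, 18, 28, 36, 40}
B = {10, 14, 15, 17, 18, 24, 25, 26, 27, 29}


Set A = {2, 11, 14, 15, 18, 28, 36, 40}
Set B = {10, 14, 15, 17, 18, 24, 25, 26, 27, 29}
Check each element of A against B:
2 ∉ B (include), 11 ∉ B (include), 14 ∈ B, 15 ∈ B, 18 ∈ B, 28 ∉ B (include), 36 ∉ B (include), 40 ∉ B (include)
Elements of A not in B: {2, 11, 28, 36, 40}

{2, 11, 28, 36, 40}


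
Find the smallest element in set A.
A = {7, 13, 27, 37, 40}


Set A = {7, 13, 27, 37, 40}
Elements in ascending order: 7, 13, 27, 37, 40
The smallest element is 7.

7


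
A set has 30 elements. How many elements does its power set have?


The set has 30 elements.
The power set contains all possible subsets.
|P(A)| = 2^|A| = 2^30 = 1073741824

1073741824


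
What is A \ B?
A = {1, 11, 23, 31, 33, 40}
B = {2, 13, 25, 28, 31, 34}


Set A = {1, 11, 23, 31, 33, 40}
Set B = {2, 13, 25, 28, 31, 34}
A \ B includes elements in A that are not in B.
Check each element of A:
1 (not in B, keep), 11 (not in B, keep), 23 (not in B, keep), 31 (in B, remove), 33 (not in B, keep), 40 (not in B, keep)
A \ B = {1, 11, 23, 33, 40}

{1, 11, 23, 33, 40}


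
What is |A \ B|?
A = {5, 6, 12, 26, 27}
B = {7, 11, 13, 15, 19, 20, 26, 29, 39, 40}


Set A = {5, 6, 12, 26, 27}
Set B = {7, 11, 13, 15, 19, 20, 26, 29, 39, 40}
A \ B = {5, 6, 12, 27}
|A \ B| = 4

4


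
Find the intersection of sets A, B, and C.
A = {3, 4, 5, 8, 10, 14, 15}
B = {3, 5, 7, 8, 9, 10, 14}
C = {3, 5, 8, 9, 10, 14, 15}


Set A = {3, 4, 5, 8, 10, 14, 15}
Set B = {3, 5, 7, 8, 9, 10, 14}
Set C = {3, 5, 8, 9, 10, 14, 15}
First, A ∩ B = {3, 5, 8, 10, 14}
Then, (A ∩ B) ∩ C = {3, 5, 8, 10, 14}

{3, 5, 8, 10, 14}


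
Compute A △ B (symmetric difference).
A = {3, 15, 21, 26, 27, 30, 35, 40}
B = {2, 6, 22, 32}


Set A = {3, 15, 21, 26, 27, 30, 35, 40}
Set B = {2, 6, 22, 32}
A △ B = (A \ B) ∪ (B \ A)
Elements in A but not B: {3, 15, 21, 26, 27, 30, 35, 40}
Elements in B but not A: {2, 6, 22, 32}
A △ B = {2, 3, 6, 15, 21, 22, 26, 27, 30, 32, 35, 40}

{2, 3, 6, 15, 21, 22, 26, 27, 30, 32, 35, 40}


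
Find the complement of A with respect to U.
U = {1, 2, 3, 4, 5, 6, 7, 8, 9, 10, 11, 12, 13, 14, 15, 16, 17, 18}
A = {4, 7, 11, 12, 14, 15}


Universal set U = {1, 2, 3, 4, 5, 6, 7, 8, 9, 10, 11, 12, 13, 14, 15, 16, 17, 18}
Set A = {4, 7, 11, 12, 14, 15}
A' = U \ A = elements in U but not in A
Checking each element of U:
1 (not in A, include), 2 (not in A, include), 3 (not in A, include), 4 (in A, exclude), 5 (not in A, include), 6 (not in A, include), 7 (in A, exclude), 8 (not in A, include), 9 (not in A, include), 10 (not in A, include), 11 (in A, exclude), 12 (in A, exclude), 13 (not in A, include), 14 (in A, exclude), 15 (in A, exclude), 16 (not in A, include), 17 (not in A, include), 18 (not in A, include)
A' = {1, 2, 3, 5, 6, 8, 9, 10, 13, 16, 17, 18}

{1, 2, 3, 5, 6, 8, 9, 10, 13, 16, 17, 18}


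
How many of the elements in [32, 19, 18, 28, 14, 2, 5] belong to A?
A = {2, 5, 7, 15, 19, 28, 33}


Set A = {2, 5, 7, 15, 19, 28, 33}
Candidates: [32, 19, 18, 28, 14, 2, 5]
Check each candidate:
32 ∉ A, 19 ∈ A, 18 ∉ A, 28 ∈ A, 14 ∉ A, 2 ∈ A, 5 ∈ A
Count of candidates in A: 4

4


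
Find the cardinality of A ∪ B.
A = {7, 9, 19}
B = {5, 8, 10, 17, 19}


Set A = {7, 9, 19}, |A| = 3
Set B = {5, 8, 10, 17, 19}, |B| = 5
A ∩ B = {19}, |A ∩ B| = 1
|A ∪ B| = |A| + |B| - |A ∩ B| = 3 + 5 - 1 = 7

7


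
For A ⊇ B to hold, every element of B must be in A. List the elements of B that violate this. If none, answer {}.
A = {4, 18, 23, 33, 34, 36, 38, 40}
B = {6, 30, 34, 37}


Set A = {4, 18, 23, 33, 34, 36, 38, 40}
Set B = {6, 30, 34, 37}
Check each element of B against A:
6 ∉ A (include), 30 ∉ A (include), 34 ∈ A, 37 ∉ A (include)
Elements of B not in A: {6, 30, 37}

{6, 30, 37}


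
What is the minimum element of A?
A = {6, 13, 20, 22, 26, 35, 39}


Set A = {6, 13, 20, 22, 26, 35, 39}
Elements in ascending order: 6, 13, 20, 22, 26, 35, 39
The smallest element is 6.

6


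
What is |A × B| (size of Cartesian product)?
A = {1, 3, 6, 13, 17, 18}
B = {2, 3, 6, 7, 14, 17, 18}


Set A = {1, 3, 6, 13, 17, 18} has 6 elements.
Set B = {2, 3, 6, 7, 14, 17, 18} has 7 elements.
|A × B| = |A| × |B| = 6 × 7 = 42

42


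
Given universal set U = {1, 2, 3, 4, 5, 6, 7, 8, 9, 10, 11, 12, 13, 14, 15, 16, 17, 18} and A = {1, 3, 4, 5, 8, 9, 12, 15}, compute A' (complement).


Universal set U = {1, 2, 3, 4, 5, 6, 7, 8, 9, 10, 11, 12, 13, 14, 15, 16, 17, 18}
Set A = {1, 3, 4, 5, 8, 9, 12, 15}
A' = U \ A = elements in U but not in A
Checking each element of U:
1 (in A, exclude), 2 (not in A, include), 3 (in A, exclude), 4 (in A, exclude), 5 (in A, exclude), 6 (not in A, include), 7 (not in A, include), 8 (in A, exclude), 9 (in A, exclude), 10 (not in A, include), 11 (not in A, include), 12 (in A, exclude), 13 (not in A, include), 14 (not in A, include), 15 (in A, exclude), 16 (not in A, include), 17 (not in A, include), 18 (not in A, include)
A' = {2, 6, 7, 10, 11, 13, 14, 16, 17, 18}

{2, 6, 7, 10, 11, 13, 14, 16, 17, 18}


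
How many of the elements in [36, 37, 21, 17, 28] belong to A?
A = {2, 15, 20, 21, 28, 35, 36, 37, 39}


Set A = {2, 15, 20, 21, 28, 35, 36, 37, 39}
Candidates: [36, 37, 21, 17, 28]
Check each candidate:
36 ∈ A, 37 ∈ A, 21 ∈ A, 17 ∉ A, 28 ∈ A
Count of candidates in A: 4

4


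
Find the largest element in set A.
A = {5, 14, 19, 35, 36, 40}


Set A = {5, 14, 19, 35, 36, 40}
Elements in ascending order: 5, 14, 19, 35, 36, 40
The largest element is 40.

40


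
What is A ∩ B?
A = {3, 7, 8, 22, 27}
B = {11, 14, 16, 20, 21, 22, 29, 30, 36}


Set A = {3, 7, 8, 22, 27}
Set B = {11, 14, 16, 20, 21, 22, 29, 30, 36}
A ∩ B includes only elements in both sets.
Check each element of A against B:
3 ✗, 7 ✗, 8 ✗, 22 ✓, 27 ✗
A ∩ B = {22}

{22}


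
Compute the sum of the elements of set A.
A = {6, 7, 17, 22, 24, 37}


Set A = {6, 7, 17, 22, 24, 37}
Sum = 6 + 7 + 17 + 22 + 24 + 37 = 113

113


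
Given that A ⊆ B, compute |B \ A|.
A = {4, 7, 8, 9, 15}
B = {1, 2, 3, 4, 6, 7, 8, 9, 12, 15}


Set A = {4, 7, 8, 9, 15}, |A| = 5
Set B = {1, 2, 3, 4, 6, 7, 8, 9, 12, 15}, |B| = 10
Since A ⊆ B: B \ A = {1, 2, 3, 6, 12}
|B| - |A| = 10 - 5 = 5

5


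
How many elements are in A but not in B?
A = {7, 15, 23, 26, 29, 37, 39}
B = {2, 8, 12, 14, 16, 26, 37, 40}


Set A = {7, 15, 23, 26, 29, 37, 39}
Set B = {2, 8, 12, 14, 16, 26, 37, 40}
A \ B = {7, 15, 23, 29, 39}
|A \ B| = 5

5


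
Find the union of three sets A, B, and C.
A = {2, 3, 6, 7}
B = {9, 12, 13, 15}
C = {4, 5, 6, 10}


Set A = {2, 3, 6, 7}
Set B = {9, 12, 13, 15}
Set C = {4, 5, 6, 10}
First, A ∪ B = {2, 3, 6, 7, 9, 12, 13, 15}
Then, (A ∪ B) ∪ C = {2, 3, 4, 5, 6, 7, 9, 10, 12, 13, 15}

{2, 3, 4, 5, 6, 7, 9, 10, 12, 13, 15}


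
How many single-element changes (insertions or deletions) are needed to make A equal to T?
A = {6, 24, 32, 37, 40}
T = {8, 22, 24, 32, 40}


Set A = {6, 24, 32, 37, 40}
Set T = {8, 22, 24, 32, 40}
Elements to remove from A (in A, not in T): {6, 37} → 2 removals
Elements to add to A (in T, not in A): {8, 22} → 2 additions
Total edits = 2 + 2 = 4

4


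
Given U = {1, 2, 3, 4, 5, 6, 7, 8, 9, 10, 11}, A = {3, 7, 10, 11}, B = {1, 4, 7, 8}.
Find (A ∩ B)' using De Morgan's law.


U = {1, 2, 3, 4, 5, 6, 7, 8, 9, 10, 11}
A = {3, 7, 10, 11}, B = {1, 4, 7, 8}
A ∩ B = {7}
(A ∩ B)' = U \ (A ∩ B) = {1, 2, 3, 4, 5, 6, 8, 9, 10, 11}
Verification via A' ∪ B': A' = {1, 2, 4, 5, 6, 8, 9}, B' = {2, 3, 5, 6, 9, 10, 11}
A' ∪ B' = {1, 2, 3, 4, 5, 6, 8, 9, 10, 11} ✓

{1, 2, 3, 4, 5, 6, 8, 9, 10, 11}


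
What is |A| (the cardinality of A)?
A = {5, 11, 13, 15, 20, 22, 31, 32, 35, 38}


Set A = {5, 11, 13, 15, 20, 22, 31, 32, 35, 38}
Listing elements: 5, 11, 13, 15, 20, 22, 31, 32, 35, 38
Counting: 10 elements
|A| = 10

10


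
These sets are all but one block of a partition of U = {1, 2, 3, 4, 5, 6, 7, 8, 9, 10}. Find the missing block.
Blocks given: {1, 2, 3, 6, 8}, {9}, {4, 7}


U = {1, 2, 3, 4, 5, 6, 7, 8, 9, 10}
Shown blocks: {1, 2, 3, 6, 8}, {9}, {4, 7}
A partition's blocks are pairwise disjoint and cover U, so the missing block = U \ (union of shown blocks).
Union of shown blocks: {1, 2, 3, 4, 6, 7, 8, 9}
Missing block = U \ (union) = {5, 10}

{5, 10}


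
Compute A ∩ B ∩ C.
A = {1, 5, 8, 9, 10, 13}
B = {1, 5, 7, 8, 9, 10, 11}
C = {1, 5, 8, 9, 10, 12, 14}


Set A = {1, 5, 8, 9, 10, 13}
Set B = {1, 5, 7, 8, 9, 10, 11}
Set C = {1, 5, 8, 9, 10, 12, 14}
First, A ∩ B = {1, 5, 8, 9, 10}
Then, (A ∩ B) ∩ C = {1, 5, 8, 9, 10}

{1, 5, 8, 9, 10}


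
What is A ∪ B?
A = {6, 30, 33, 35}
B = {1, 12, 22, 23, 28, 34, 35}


Set A = {6, 30, 33, 35}
Set B = {1, 12, 22, 23, 28, 34, 35}
A ∪ B includes all elements in either set.
Elements from A: {6, 30, 33, 35}
Elements from B not already included: {1, 12, 22, 23, 28, 34}
A ∪ B = {1, 6, 12, 22, 23, 28, 30, 33, 34, 35}

{1, 6, 12, 22, 23, 28, 30, 33, 34, 35}


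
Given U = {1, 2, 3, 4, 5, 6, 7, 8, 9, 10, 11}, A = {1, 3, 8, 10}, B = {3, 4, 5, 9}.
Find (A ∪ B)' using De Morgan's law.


U = {1, 2, 3, 4, 5, 6, 7, 8, 9, 10, 11}
A = {1, 3, 8, 10}, B = {3, 4, 5, 9}
A ∪ B = {1, 3, 4, 5, 8, 9, 10}
(A ∪ B)' = U \ (A ∪ B) = {2, 6, 7, 11}
Verification via A' ∩ B': A' = {2, 4, 5, 6, 7, 9, 11}, B' = {1, 2, 6, 7, 8, 10, 11}
A' ∩ B' = {2, 6, 7, 11} ✓

{2, 6, 7, 11}


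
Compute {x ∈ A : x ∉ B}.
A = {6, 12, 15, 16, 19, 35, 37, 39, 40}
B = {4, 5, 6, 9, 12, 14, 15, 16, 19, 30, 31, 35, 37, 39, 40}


Set A = {6, 12, 15, 16, 19, 35, 37, 39, 40}
Set B = {4, 5, 6, 9, 12, 14, 15, 16, 19, 30, 31, 35, 37, 39, 40}
Check each element of A against B:
6 ∈ B, 12 ∈ B, 15 ∈ B, 16 ∈ B, 19 ∈ B, 35 ∈ B, 37 ∈ B, 39 ∈ B, 40 ∈ B
Elements of A not in B: {}

{}


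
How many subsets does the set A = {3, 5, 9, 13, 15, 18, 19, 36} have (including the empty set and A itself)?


Set A = {3, 5, 9, 13, 15, 18, 19, 36}
|A| = 8
The power set P(A) contains all subsets of A.
|P(A)| = 2^|A| = 2^8 = 256

256


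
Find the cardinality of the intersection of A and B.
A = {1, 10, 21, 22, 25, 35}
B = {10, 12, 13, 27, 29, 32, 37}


Set A = {1, 10, 21, 22, 25, 35}
Set B = {10, 12, 13, 27, 29, 32, 37}
A ∩ B = {10}
|A ∩ B| = 1

1


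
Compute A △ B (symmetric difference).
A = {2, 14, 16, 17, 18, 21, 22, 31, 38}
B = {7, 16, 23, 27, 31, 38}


Set A = {2, 14, 16, 17, 18, 21, 22, 31, 38}
Set B = {7, 16, 23, 27, 31, 38}
A △ B = (A \ B) ∪ (B \ A)
Elements in A but not B: {2, 14, 17, 18, 21, 22}
Elements in B but not A: {7, 23, 27}
A △ B = {2, 7, 14, 17, 18, 21, 22, 23, 27}

{2, 7, 14, 17, 18, 21, 22, 23, 27}


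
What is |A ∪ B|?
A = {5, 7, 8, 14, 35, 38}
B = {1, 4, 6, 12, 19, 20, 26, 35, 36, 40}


Set A = {5, 7, 8, 14, 35, 38}, |A| = 6
Set B = {1, 4, 6, 12, 19, 20, 26, 35, 36, 40}, |B| = 10
A ∩ B = {35}, |A ∩ B| = 1
|A ∪ B| = |A| + |B| - |A ∩ B| = 6 + 10 - 1 = 15

15


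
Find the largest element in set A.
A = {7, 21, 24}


Set A = {7, 21, 24}
Elements in ascending order: 7, 21, 24
The largest element is 24.

24


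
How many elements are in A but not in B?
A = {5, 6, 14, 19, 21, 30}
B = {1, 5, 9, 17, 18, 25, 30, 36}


Set A = {5, 6, 14, 19, 21, 30}
Set B = {1, 5, 9, 17, 18, 25, 30, 36}
A \ B = {6, 14, 19, 21}
|A \ B| = 4

4


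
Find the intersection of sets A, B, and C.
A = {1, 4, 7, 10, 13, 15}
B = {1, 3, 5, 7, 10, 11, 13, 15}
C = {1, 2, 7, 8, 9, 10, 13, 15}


Set A = {1, 4, 7, 10, 13, 15}
Set B = {1, 3, 5, 7, 10, 11, 13, 15}
Set C = {1, 2, 7, 8, 9, 10, 13, 15}
First, A ∩ B = {1, 7, 10, 13, 15}
Then, (A ∩ B) ∩ C = {1, 7, 10, 13, 15}

{1, 7, 10, 13, 15}


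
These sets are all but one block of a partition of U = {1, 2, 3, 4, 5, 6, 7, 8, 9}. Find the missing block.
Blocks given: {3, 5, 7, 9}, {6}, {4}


U = {1, 2, 3, 4, 5, 6, 7, 8, 9}
Shown blocks: {3, 5, 7, 9}, {6}, {4}
A partition's blocks are pairwise disjoint and cover U, so the missing block = U \ (union of shown blocks).
Union of shown blocks: {3, 4, 5, 6, 7, 9}
Missing block = U \ (union) = {1, 2, 8}

{1, 2, 8}


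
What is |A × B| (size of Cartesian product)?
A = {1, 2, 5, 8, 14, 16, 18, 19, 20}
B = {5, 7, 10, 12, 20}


Set A = {1, 2, 5, 8, 14, 16, 18, 19, 20} has 9 elements.
Set B = {5, 7, 10, 12, 20} has 5 elements.
|A × B| = |A| × |B| = 9 × 5 = 45

45


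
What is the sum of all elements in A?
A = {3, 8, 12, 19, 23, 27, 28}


Set A = {3, 8, 12, 19, 23, 27, 28}
Sum = 3 + 8 + 12 + 19 + 23 + 27 + 28 = 120

120


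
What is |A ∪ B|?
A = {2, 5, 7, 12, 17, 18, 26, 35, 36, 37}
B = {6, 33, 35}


Set A = {2, 5, 7, 12, 17, 18, 26, 35, 36, 37}, |A| = 10
Set B = {6, 33, 35}, |B| = 3
A ∩ B = {35}, |A ∩ B| = 1
|A ∪ B| = |A| + |B| - |A ∩ B| = 10 + 3 - 1 = 12

12


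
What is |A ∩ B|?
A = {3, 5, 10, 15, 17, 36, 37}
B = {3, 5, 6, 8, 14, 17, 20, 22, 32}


Set A = {3, 5, 10, 15, 17, 36, 37}
Set B = {3, 5, 6, 8, 14, 17, 20, 22, 32}
A ∩ B = {3, 5, 17}
|A ∩ B| = 3

3


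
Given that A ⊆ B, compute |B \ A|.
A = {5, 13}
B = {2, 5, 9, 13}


Set A = {5, 13}, |A| = 2
Set B = {2, 5, 9, 13}, |B| = 4
Since A ⊆ B: B \ A = {2, 9}
|B| - |A| = 4 - 2 = 2

2


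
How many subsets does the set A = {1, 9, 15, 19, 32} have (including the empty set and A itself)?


Set A = {1, 9, 15, 19, 32}
|A| = 5
The power set P(A) contains all subsets of A.
|P(A)| = 2^|A| = 2^5 = 32

32


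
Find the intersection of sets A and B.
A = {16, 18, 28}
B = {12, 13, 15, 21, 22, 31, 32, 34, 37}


Set A = {16, 18, 28}
Set B = {12, 13, 15, 21, 22, 31, 32, 34, 37}
A ∩ B includes only elements in both sets.
Check each element of A against B:
16 ✗, 18 ✗, 28 ✗
A ∩ B = {}

{}


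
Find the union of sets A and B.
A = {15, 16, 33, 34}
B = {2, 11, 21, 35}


Set A = {15, 16, 33, 34}
Set B = {2, 11, 21, 35}
A ∪ B includes all elements in either set.
Elements from A: {15, 16, 33, 34}
Elements from B not already included: {2, 11, 21, 35}
A ∪ B = {2, 11, 15, 16, 21, 33, 34, 35}

{2, 11, 15, 16, 21, 33, 34, 35}


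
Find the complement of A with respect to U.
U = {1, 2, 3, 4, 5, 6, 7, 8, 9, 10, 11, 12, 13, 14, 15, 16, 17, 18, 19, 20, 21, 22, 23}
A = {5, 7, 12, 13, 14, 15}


Universal set U = {1, 2, 3, 4, 5, 6, 7, 8, 9, 10, 11, 12, 13, 14, 15, 16, 17, 18, 19, 20, 21, 22, 23}
Set A = {5, 7, 12, 13, 14, 15}
A' = U \ A = elements in U but not in A
Checking each element of U:
1 (not in A, include), 2 (not in A, include), 3 (not in A, include), 4 (not in A, include), 5 (in A, exclude), 6 (not in A, include), 7 (in A, exclude), 8 (not in A, include), 9 (not in A, include), 10 (not in A, include), 11 (not in A, include), 12 (in A, exclude), 13 (in A, exclude), 14 (in A, exclude), 15 (in A, exclude), 16 (not in A, include), 17 (not in A, include), 18 (not in A, include), 19 (not in A, include), 20 (not in A, include), 21 (not in A, include), 22 (not in A, include), 23 (not in A, include)
A' = {1, 2, 3, 4, 6, 8, 9, 10, 11, 16, 17, 18, 19, 20, 21, 22, 23}

{1, 2, 3, 4, 6, 8, 9, 10, 11, 16, 17, 18, 19, 20, 21, 22, 23}


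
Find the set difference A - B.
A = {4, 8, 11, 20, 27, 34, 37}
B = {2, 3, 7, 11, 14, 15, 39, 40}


Set A = {4, 8, 11, 20, 27, 34, 37}
Set B = {2, 3, 7, 11, 14, 15, 39, 40}
A \ B includes elements in A that are not in B.
Check each element of A:
4 (not in B, keep), 8 (not in B, keep), 11 (in B, remove), 20 (not in B, keep), 27 (not in B, keep), 34 (not in B, keep), 37 (not in B, keep)
A \ B = {4, 8, 20, 27, 34, 37}

{4, 8, 20, 27, 34, 37}


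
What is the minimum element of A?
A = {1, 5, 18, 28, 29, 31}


Set A = {1, 5, 18, 28, 29, 31}
Elements in ascending order: 1, 5, 18, 28, 29, 31
The smallest element is 1.

1


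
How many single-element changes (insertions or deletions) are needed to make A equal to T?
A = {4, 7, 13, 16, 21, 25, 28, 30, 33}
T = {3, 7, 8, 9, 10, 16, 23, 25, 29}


Set A = {4, 7, 13, 16, 21, 25, 28, 30, 33}
Set T = {3, 7, 8, 9, 10, 16, 23, 25, 29}
Elements to remove from A (in A, not in T): {4, 13, 21, 28, 30, 33} → 6 removals
Elements to add to A (in T, not in A): {3, 8, 9, 10, 23, 29} → 6 additions
Total edits = 6 + 6 = 12

12


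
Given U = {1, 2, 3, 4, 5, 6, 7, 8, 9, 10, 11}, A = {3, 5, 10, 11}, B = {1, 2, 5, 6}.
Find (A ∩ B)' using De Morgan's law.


U = {1, 2, 3, 4, 5, 6, 7, 8, 9, 10, 11}
A = {3, 5, 10, 11}, B = {1, 2, 5, 6}
A ∩ B = {5}
(A ∩ B)' = U \ (A ∩ B) = {1, 2, 3, 4, 6, 7, 8, 9, 10, 11}
Verification via A' ∪ B': A' = {1, 2, 4, 6, 7, 8, 9}, B' = {3, 4, 7, 8, 9, 10, 11}
A' ∪ B' = {1, 2, 3, 4, 6, 7, 8, 9, 10, 11} ✓

{1, 2, 3, 4, 6, 7, 8, 9, 10, 11}


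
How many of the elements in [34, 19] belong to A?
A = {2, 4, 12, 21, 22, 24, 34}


Set A = {2, 4, 12, 21, 22, 24, 34}
Candidates: [34, 19]
Check each candidate:
34 ∈ A, 19 ∉ A
Count of candidates in A: 1

1


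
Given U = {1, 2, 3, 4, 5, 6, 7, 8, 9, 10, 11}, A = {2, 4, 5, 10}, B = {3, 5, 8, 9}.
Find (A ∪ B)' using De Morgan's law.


U = {1, 2, 3, 4, 5, 6, 7, 8, 9, 10, 11}
A = {2, 4, 5, 10}, B = {3, 5, 8, 9}
A ∪ B = {2, 3, 4, 5, 8, 9, 10}
(A ∪ B)' = U \ (A ∪ B) = {1, 6, 7, 11}
Verification via A' ∩ B': A' = {1, 3, 6, 7, 8, 9, 11}, B' = {1, 2, 4, 6, 7, 10, 11}
A' ∩ B' = {1, 6, 7, 11} ✓

{1, 6, 7, 11}


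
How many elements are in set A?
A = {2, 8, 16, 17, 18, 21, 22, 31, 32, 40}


Set A = {2, 8, 16, 17, 18, 21, 22, 31, 32, 40}
Listing elements: 2, 8, 16, 17, 18, 21, 22, 31, 32, 40
Counting: 10 elements
|A| = 10

10


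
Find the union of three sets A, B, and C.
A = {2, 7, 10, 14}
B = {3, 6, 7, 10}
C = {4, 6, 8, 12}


Set A = {2, 7, 10, 14}
Set B = {3, 6, 7, 10}
Set C = {4, 6, 8, 12}
First, A ∪ B = {2, 3, 6, 7, 10, 14}
Then, (A ∪ B) ∪ C = {2, 3, 4, 6, 7, 8, 10, 12, 14}

{2, 3, 4, 6, 7, 8, 10, 12, 14}


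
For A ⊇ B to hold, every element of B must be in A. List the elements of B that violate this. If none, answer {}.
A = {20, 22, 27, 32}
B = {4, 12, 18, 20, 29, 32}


Set A = {20, 22, 27, 32}
Set B = {4, 12, 18, 20, 29, 32}
Check each element of B against A:
4 ∉ A (include), 12 ∉ A (include), 18 ∉ A (include), 20 ∈ A, 29 ∉ A (include), 32 ∈ A
Elements of B not in A: {4, 12, 18, 29}

{4, 12, 18, 29}


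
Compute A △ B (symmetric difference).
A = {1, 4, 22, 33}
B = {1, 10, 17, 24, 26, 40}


Set A = {1, 4, 22, 33}
Set B = {1, 10, 17, 24, 26, 40}
A △ B = (A \ B) ∪ (B \ A)
Elements in A but not B: {4, 22, 33}
Elements in B but not A: {10, 17, 24, 26, 40}
A △ B = {4, 10, 17, 22, 24, 26, 33, 40}

{4, 10, 17, 22, 24, 26, 33, 40}


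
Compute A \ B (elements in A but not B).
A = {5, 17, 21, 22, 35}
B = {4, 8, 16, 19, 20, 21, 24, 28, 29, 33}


Set A = {5, 17, 21, 22, 35}
Set B = {4, 8, 16, 19, 20, 21, 24, 28, 29, 33}
A \ B includes elements in A that are not in B.
Check each element of A:
5 (not in B, keep), 17 (not in B, keep), 21 (in B, remove), 22 (not in B, keep), 35 (not in B, keep)
A \ B = {5, 17, 22, 35}

{5, 17, 22, 35}


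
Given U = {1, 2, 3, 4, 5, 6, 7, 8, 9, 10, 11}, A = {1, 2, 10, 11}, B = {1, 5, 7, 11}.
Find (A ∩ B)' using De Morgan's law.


U = {1, 2, 3, 4, 5, 6, 7, 8, 9, 10, 11}
A = {1, 2, 10, 11}, B = {1, 5, 7, 11}
A ∩ B = {1, 11}
(A ∩ B)' = U \ (A ∩ B) = {2, 3, 4, 5, 6, 7, 8, 9, 10}
Verification via A' ∪ B': A' = {3, 4, 5, 6, 7, 8, 9}, B' = {2, 3, 4, 6, 8, 9, 10}
A' ∪ B' = {2, 3, 4, 5, 6, 7, 8, 9, 10} ✓

{2, 3, 4, 5, 6, 7, 8, 9, 10}


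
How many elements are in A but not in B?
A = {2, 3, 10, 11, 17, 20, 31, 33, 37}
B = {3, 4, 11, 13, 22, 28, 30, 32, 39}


Set A = {2, 3, 10, 11, 17, 20, 31, 33, 37}
Set B = {3, 4, 11, 13, 22, 28, 30, 32, 39}
A \ B = {2, 10, 17, 20, 31, 33, 37}
|A \ B| = 7

7


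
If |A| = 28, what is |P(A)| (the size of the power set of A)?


The set has 28 elements.
The power set contains all possible subsets.
|P(A)| = 2^|A| = 2^28 = 268435456

268435456


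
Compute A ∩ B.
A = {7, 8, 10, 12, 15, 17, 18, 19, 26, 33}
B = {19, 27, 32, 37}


Set A = {7, 8, 10, 12, 15, 17, 18, 19, 26, 33}
Set B = {19, 27, 32, 37}
A ∩ B includes only elements in both sets.
Check each element of A against B:
7 ✗, 8 ✗, 10 ✗, 12 ✗, 15 ✗, 17 ✗, 18 ✗, 19 ✓, 26 ✗, 33 ✗
A ∩ B = {19}

{19}


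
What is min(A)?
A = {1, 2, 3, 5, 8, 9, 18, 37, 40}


Set A = {1, 2, 3, 5, 8, 9, 18, 37, 40}
Elements in ascending order: 1, 2, 3, 5, 8, 9, 18, 37, 40
The smallest element is 1.

1


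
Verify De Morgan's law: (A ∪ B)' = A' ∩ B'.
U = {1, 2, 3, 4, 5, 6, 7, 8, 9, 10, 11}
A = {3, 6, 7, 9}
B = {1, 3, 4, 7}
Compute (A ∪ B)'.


U = {1, 2, 3, 4, 5, 6, 7, 8, 9, 10, 11}
A = {3, 6, 7, 9}, B = {1, 3, 4, 7}
A ∪ B = {1, 3, 4, 6, 7, 9}
(A ∪ B)' = U \ (A ∪ B) = {2, 5, 8, 10, 11}
Verification via A' ∩ B': A' = {1, 2, 4, 5, 8, 10, 11}, B' = {2, 5, 6, 8, 9, 10, 11}
A' ∩ B' = {2, 5, 8, 10, 11} ✓

{2, 5, 8, 10, 11}


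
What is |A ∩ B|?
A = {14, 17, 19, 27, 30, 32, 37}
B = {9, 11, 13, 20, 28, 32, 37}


Set A = {14, 17, 19, 27, 30, 32, 37}
Set B = {9, 11, 13, 20, 28, 32, 37}
A ∩ B = {32, 37}
|A ∩ B| = 2

2


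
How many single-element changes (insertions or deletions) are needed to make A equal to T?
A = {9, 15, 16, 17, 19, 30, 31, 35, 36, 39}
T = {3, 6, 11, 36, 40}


Set A = {9, 15, 16, 17, 19, 30, 31, 35, 36, 39}
Set T = {3, 6, 11, 36, 40}
Elements to remove from A (in A, not in T): {9, 15, 16, 17, 19, 30, 31, 35, 39} → 9 removals
Elements to add to A (in T, not in A): {3, 6, 11, 40} → 4 additions
Total edits = 9 + 4 = 13

13


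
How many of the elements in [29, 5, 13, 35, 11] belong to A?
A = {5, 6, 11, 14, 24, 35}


Set A = {5, 6, 11, 14, 24, 35}
Candidates: [29, 5, 13, 35, 11]
Check each candidate:
29 ∉ A, 5 ∈ A, 13 ∉ A, 35 ∈ A, 11 ∈ A
Count of candidates in A: 3

3


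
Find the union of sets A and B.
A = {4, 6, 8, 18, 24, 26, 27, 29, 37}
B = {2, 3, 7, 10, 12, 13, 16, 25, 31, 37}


Set A = {4, 6, 8, 18, 24, 26, 27, 29, 37}
Set B = {2, 3, 7, 10, 12, 13, 16, 25, 31, 37}
A ∪ B includes all elements in either set.
Elements from A: {4, 6, 8, 18, 24, 26, 27, 29, 37}
Elements from B not already included: {2, 3, 7, 10, 12, 13, 16, 25, 31}
A ∪ B = {2, 3, 4, 6, 7, 8, 10, 12, 13, 16, 18, 24, 25, 26, 27, 29, 31, 37}

{2, 3, 4, 6, 7, 8, 10, 12, 13, 16, 18, 24, 25, 26, 27, 29, 31, 37}


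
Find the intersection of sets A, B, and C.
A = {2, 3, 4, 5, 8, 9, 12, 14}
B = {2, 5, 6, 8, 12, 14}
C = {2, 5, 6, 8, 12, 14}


Set A = {2, 3, 4, 5, 8, 9, 12, 14}
Set B = {2, 5, 6, 8, 12, 14}
Set C = {2, 5, 6, 8, 12, 14}
First, A ∩ B = {2, 5, 8, 12, 14}
Then, (A ∩ B) ∩ C = {2, 5, 8, 12, 14}

{2, 5, 8, 12, 14}


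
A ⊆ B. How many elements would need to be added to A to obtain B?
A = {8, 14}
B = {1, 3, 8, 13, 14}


Set A = {8, 14}, |A| = 2
Set B = {1, 3, 8, 13, 14}, |B| = 5
Since A ⊆ B: B \ A = {1, 3, 13}
|B| - |A| = 5 - 2 = 3

3


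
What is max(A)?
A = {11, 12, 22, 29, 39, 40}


Set A = {11, 12, 22, 29, 39, 40}
Elements in ascending order: 11, 12, 22, 29, 39, 40
The largest element is 40.

40


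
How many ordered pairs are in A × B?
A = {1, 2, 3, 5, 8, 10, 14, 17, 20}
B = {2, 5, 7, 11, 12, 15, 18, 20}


Set A = {1, 2, 3, 5, 8, 10, 14, 17, 20} has 9 elements.
Set B = {2, 5, 7, 11, 12, 15, 18, 20} has 8 elements.
|A × B| = |A| × |B| = 9 × 8 = 72

72


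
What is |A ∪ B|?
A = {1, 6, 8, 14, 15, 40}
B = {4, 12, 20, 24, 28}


Set A = {1, 6, 8, 14, 15, 40}, |A| = 6
Set B = {4, 12, 20, 24, 28}, |B| = 5
A ∩ B = {}, |A ∩ B| = 0
|A ∪ B| = |A| + |B| - |A ∩ B| = 6 + 5 - 0 = 11

11


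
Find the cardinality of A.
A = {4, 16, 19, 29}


Set A = {4, 16, 19, 29}
Listing elements: 4, 16, 19, 29
Counting: 4 elements
|A| = 4

4


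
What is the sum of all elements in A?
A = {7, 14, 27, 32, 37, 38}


Set A = {7, 14, 27, 32, 37, 38}
Sum = 7 + 14 + 27 + 32 + 37 + 38 = 155

155


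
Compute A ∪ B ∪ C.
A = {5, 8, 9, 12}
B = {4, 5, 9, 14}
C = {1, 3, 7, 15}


Set A = {5, 8, 9, 12}
Set B = {4, 5, 9, 14}
Set C = {1, 3, 7, 15}
First, A ∪ B = {4, 5, 8, 9, 12, 14}
Then, (A ∪ B) ∪ C = {1, 3, 4, 5, 7, 8, 9, 12, 14, 15}

{1, 3, 4, 5, 7, 8, 9, 12, 14, 15}


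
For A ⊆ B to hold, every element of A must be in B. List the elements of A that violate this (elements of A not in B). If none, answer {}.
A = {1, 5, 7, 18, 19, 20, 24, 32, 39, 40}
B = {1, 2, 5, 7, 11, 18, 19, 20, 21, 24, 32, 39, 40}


Set A = {1, 5, 7, 18, 19, 20, 24, 32, 39, 40}
Set B = {1, 2, 5, 7, 11, 18, 19, 20, 21, 24, 32, 39, 40}
Check each element of A against B:
1 ∈ B, 5 ∈ B, 7 ∈ B, 18 ∈ B, 19 ∈ B, 20 ∈ B, 24 ∈ B, 32 ∈ B, 39 ∈ B, 40 ∈ B
Elements of A not in B: {}

{}


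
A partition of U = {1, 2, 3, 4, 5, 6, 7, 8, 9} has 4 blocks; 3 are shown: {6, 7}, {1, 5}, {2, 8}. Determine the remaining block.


U = {1, 2, 3, 4, 5, 6, 7, 8, 9}
Shown blocks: {6, 7}, {1, 5}, {2, 8}
A partition's blocks are pairwise disjoint and cover U, so the missing block = U \ (union of shown blocks).
Union of shown blocks: {1, 2, 5, 6, 7, 8}
Missing block = U \ (union) = {3, 4, 9}

{3, 4, 9}


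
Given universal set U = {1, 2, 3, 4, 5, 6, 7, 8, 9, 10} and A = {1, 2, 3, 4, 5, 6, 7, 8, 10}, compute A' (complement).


Universal set U = {1, 2, 3, 4, 5, 6, 7, 8, 9, 10}
Set A = {1, 2, 3, 4, 5, 6, 7, 8, 10}
A' = U \ A = elements in U but not in A
Checking each element of U:
1 (in A, exclude), 2 (in A, exclude), 3 (in A, exclude), 4 (in A, exclude), 5 (in A, exclude), 6 (in A, exclude), 7 (in A, exclude), 8 (in A, exclude), 9 (not in A, include), 10 (in A, exclude)
A' = {9}

{9}


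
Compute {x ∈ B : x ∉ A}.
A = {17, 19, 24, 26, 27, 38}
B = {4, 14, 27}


Set A = {17, 19, 24, 26, 27, 38}
Set B = {4, 14, 27}
Check each element of B against A:
4 ∉ A (include), 14 ∉ A (include), 27 ∈ A
Elements of B not in A: {4, 14}

{4, 14}


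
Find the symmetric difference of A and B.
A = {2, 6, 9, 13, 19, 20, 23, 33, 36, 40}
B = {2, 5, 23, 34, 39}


Set A = {2, 6, 9, 13, 19, 20, 23, 33, 36, 40}
Set B = {2, 5, 23, 34, 39}
A △ B = (A \ B) ∪ (B \ A)
Elements in A but not B: {6, 9, 13, 19, 20, 33, 36, 40}
Elements in B but not A: {5, 34, 39}
A △ B = {5, 6, 9, 13, 19, 20, 33, 34, 36, 39, 40}

{5, 6, 9, 13, 19, 20, 33, 34, 36, 39, 40}


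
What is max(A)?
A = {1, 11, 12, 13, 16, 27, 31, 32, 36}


Set A = {1, 11, 12, 13, 16, 27, 31, 32, 36}
Elements in ascending order: 1, 11, 12, 13, 16, 27, 31, 32, 36
The largest element is 36.

36


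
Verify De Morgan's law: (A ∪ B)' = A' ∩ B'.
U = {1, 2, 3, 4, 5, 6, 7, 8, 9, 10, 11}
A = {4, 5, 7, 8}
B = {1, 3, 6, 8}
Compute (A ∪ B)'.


U = {1, 2, 3, 4, 5, 6, 7, 8, 9, 10, 11}
A = {4, 5, 7, 8}, B = {1, 3, 6, 8}
A ∪ B = {1, 3, 4, 5, 6, 7, 8}
(A ∪ B)' = U \ (A ∪ B) = {2, 9, 10, 11}
Verification via A' ∩ B': A' = {1, 2, 3, 6, 9, 10, 11}, B' = {2, 4, 5, 7, 9, 10, 11}
A' ∩ B' = {2, 9, 10, 11} ✓

{2, 9, 10, 11}


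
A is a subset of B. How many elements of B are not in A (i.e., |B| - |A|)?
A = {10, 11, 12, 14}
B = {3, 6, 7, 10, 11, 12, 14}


Set A = {10, 11, 12, 14}, |A| = 4
Set B = {3, 6, 7, 10, 11, 12, 14}, |B| = 7
Since A ⊆ B: B \ A = {3, 6, 7}
|B| - |A| = 7 - 4 = 3

3


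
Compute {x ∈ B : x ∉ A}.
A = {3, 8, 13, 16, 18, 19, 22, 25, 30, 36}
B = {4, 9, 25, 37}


Set A = {3, 8, 13, 16, 18, 19, 22, 25, 30, 36}
Set B = {4, 9, 25, 37}
Check each element of B against A:
4 ∉ A (include), 9 ∉ A (include), 25 ∈ A, 37 ∉ A (include)
Elements of B not in A: {4, 9, 37}

{4, 9, 37}


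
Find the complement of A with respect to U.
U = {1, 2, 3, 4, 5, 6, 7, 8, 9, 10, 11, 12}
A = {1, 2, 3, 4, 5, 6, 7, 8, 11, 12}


Universal set U = {1, 2, 3, 4, 5, 6, 7, 8, 9, 10, 11, 12}
Set A = {1, 2, 3, 4, 5, 6, 7, 8, 11, 12}
A' = U \ A = elements in U but not in A
Checking each element of U:
1 (in A, exclude), 2 (in A, exclude), 3 (in A, exclude), 4 (in A, exclude), 5 (in A, exclude), 6 (in A, exclude), 7 (in A, exclude), 8 (in A, exclude), 9 (not in A, include), 10 (not in A, include), 11 (in A, exclude), 12 (in A, exclude)
A' = {9, 10}

{9, 10}


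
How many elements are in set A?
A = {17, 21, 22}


Set A = {17, 21, 22}
Listing elements: 17, 21, 22
Counting: 3 elements
|A| = 3

3


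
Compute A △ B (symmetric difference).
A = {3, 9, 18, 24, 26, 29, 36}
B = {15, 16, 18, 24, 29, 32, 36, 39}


Set A = {3, 9, 18, 24, 26, 29, 36}
Set B = {15, 16, 18, 24, 29, 32, 36, 39}
A △ B = (A \ B) ∪ (B \ A)
Elements in A but not B: {3, 9, 26}
Elements in B but not A: {15, 16, 32, 39}
A △ B = {3, 9, 15, 16, 26, 32, 39}

{3, 9, 15, 16, 26, 32, 39}


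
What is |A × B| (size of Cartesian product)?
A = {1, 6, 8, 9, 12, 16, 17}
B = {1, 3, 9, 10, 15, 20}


Set A = {1, 6, 8, 9, 12, 16, 17} has 7 elements.
Set B = {1, 3, 9, 10, 15, 20} has 6 elements.
|A × B| = |A| × |B| = 7 × 6 = 42

42


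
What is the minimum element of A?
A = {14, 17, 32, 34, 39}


Set A = {14, 17, 32, 34, 39}
Elements in ascending order: 14, 17, 32, 34, 39
The smallest element is 14.

14


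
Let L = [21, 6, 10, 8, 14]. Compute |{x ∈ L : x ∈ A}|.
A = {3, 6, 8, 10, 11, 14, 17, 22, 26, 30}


Set A = {3, 6, 8, 10, 11, 14, 17, 22, 26, 30}
Candidates: [21, 6, 10, 8, 14]
Check each candidate:
21 ∉ A, 6 ∈ A, 10 ∈ A, 8 ∈ A, 14 ∈ A
Count of candidates in A: 4

4


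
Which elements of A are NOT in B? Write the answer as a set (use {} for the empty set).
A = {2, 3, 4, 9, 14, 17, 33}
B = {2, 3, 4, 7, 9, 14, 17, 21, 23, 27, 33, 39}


Set A = {2, 3, 4, 9, 14, 17, 33}
Set B = {2, 3, 4, 7, 9, 14, 17, 21, 23, 27, 33, 39}
Check each element of A against B:
2 ∈ B, 3 ∈ B, 4 ∈ B, 9 ∈ B, 14 ∈ B, 17 ∈ B, 33 ∈ B
Elements of A not in B: {}

{}


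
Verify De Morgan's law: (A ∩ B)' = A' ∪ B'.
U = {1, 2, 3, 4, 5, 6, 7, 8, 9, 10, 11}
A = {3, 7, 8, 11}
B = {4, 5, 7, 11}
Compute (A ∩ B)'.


U = {1, 2, 3, 4, 5, 6, 7, 8, 9, 10, 11}
A = {3, 7, 8, 11}, B = {4, 5, 7, 11}
A ∩ B = {7, 11}
(A ∩ B)' = U \ (A ∩ B) = {1, 2, 3, 4, 5, 6, 8, 9, 10}
Verification via A' ∪ B': A' = {1, 2, 4, 5, 6, 9, 10}, B' = {1, 2, 3, 6, 8, 9, 10}
A' ∪ B' = {1, 2, 3, 4, 5, 6, 8, 9, 10} ✓

{1, 2, 3, 4, 5, 6, 8, 9, 10}


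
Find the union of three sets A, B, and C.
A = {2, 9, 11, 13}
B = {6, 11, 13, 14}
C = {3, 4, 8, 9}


Set A = {2, 9, 11, 13}
Set B = {6, 11, 13, 14}
Set C = {3, 4, 8, 9}
First, A ∪ B = {2, 6, 9, 11, 13, 14}
Then, (A ∪ B) ∪ C = {2, 3, 4, 6, 8, 9, 11, 13, 14}

{2, 3, 4, 6, 8, 9, 11, 13, 14}


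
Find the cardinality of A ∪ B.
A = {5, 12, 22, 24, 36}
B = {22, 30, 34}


Set A = {5, 12, 22, 24, 36}, |A| = 5
Set B = {22, 30, 34}, |B| = 3
A ∩ B = {22}, |A ∩ B| = 1
|A ∪ B| = |A| + |B| - |A ∩ B| = 5 + 3 - 1 = 7

7


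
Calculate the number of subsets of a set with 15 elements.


The set has 15 elements.
The power set contains all possible subsets.
|P(A)| = 2^|A| = 2^15 = 32768

32768


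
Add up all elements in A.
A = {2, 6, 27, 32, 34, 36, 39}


Set A = {2, 6, 27, 32, 34, 36, 39}
Sum = 2 + 6 + 27 + 32 + 34 + 36 + 39 = 176

176


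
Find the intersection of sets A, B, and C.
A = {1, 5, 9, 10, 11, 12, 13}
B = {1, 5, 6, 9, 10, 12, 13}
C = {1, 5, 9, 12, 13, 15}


Set A = {1, 5, 9, 10, 11, 12, 13}
Set B = {1, 5, 6, 9, 10, 12, 13}
Set C = {1, 5, 9, 12, 13, 15}
First, A ∩ B = {1, 5, 9, 10, 12, 13}
Then, (A ∩ B) ∩ C = {1, 5, 9, 12, 13}

{1, 5, 9, 12, 13}


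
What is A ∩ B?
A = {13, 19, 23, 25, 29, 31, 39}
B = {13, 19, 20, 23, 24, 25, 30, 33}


Set A = {13, 19, 23, 25, 29, 31, 39}
Set B = {13, 19, 20, 23, 24, 25, 30, 33}
A ∩ B includes only elements in both sets.
Check each element of A against B:
13 ✓, 19 ✓, 23 ✓, 25 ✓, 29 ✗, 31 ✗, 39 ✗
A ∩ B = {13, 19, 23, 25}

{13, 19, 23, 25}


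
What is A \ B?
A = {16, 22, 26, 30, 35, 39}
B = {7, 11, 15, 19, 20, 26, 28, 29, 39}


Set A = {16, 22, 26, 30, 35, 39}
Set B = {7, 11, 15, 19, 20, 26, 28, 29, 39}
A \ B includes elements in A that are not in B.
Check each element of A:
16 (not in B, keep), 22 (not in B, keep), 26 (in B, remove), 30 (not in B, keep), 35 (not in B, keep), 39 (in B, remove)
A \ B = {16, 22, 30, 35}

{16, 22, 30, 35}


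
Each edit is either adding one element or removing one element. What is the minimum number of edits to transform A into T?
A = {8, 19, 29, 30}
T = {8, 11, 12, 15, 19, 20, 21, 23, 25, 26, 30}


Set A = {8, 19, 29, 30}
Set T = {8, 11, 12, 15, 19, 20, 21, 23, 25, 26, 30}
Elements to remove from A (in A, not in T): {29} → 1 removals
Elements to add to A (in T, not in A): {11, 12, 15, 20, 21, 23, 25, 26} → 8 additions
Total edits = 1 + 8 = 9

9


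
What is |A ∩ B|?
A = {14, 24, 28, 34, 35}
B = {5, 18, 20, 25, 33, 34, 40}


Set A = {14, 24, 28, 34, 35}
Set B = {5, 18, 20, 25, 33, 34, 40}
A ∩ B = {34}
|A ∩ B| = 1

1


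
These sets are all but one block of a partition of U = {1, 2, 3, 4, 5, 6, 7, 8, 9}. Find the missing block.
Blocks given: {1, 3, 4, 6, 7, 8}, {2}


U = {1, 2, 3, 4, 5, 6, 7, 8, 9}
Shown blocks: {1, 3, 4, 6, 7, 8}, {2}
A partition's blocks are pairwise disjoint and cover U, so the missing block = U \ (union of shown blocks).
Union of shown blocks: {1, 2, 3, 4, 6, 7, 8}
Missing block = U \ (union) = {5, 9}

{5, 9}


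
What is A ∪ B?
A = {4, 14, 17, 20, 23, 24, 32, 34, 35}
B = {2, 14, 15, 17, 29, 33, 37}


Set A = {4, 14, 17, 20, 23, 24, 32, 34, 35}
Set B = {2, 14, 15, 17, 29, 33, 37}
A ∪ B includes all elements in either set.
Elements from A: {4, 14, 17, 20, 23, 24, 32, 34, 35}
Elements from B not already included: {2, 15, 29, 33, 37}
A ∪ B = {2, 4, 14, 15, 17, 20, 23, 24, 29, 32, 33, 34, 35, 37}

{2, 4, 14, 15, 17, 20, 23, 24, 29, 32, 33, 34, 35, 37}


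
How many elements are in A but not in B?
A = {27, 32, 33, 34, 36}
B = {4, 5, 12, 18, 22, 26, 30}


Set A = {27, 32, 33, 34, 36}
Set B = {4, 5, 12, 18, 22, 26, 30}
A \ B = {27, 32, 33, 34, 36}
|A \ B| = 5

5


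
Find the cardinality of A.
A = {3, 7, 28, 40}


Set A = {3, 7, 28, 40}
Listing elements: 3, 7, 28, 40
Counting: 4 elements
|A| = 4

4


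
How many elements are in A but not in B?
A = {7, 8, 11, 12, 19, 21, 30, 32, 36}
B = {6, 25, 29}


Set A = {7, 8, 11, 12, 19, 21, 30, 32, 36}
Set B = {6, 25, 29}
A \ B = {7, 8, 11, 12, 19, 21, 30, 32, 36}
|A \ B| = 9

9


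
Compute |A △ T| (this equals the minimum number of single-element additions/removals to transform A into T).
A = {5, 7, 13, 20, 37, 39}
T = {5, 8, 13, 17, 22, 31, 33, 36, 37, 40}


Set A = {5, 7, 13, 20, 37, 39}
Set T = {5, 8, 13, 17, 22, 31, 33, 36, 37, 40}
Elements to remove from A (in A, not in T): {7, 20, 39} → 3 removals
Elements to add to A (in T, not in A): {8, 17, 22, 31, 33, 36, 40} → 7 additions
Total edits = 3 + 7 = 10

10
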